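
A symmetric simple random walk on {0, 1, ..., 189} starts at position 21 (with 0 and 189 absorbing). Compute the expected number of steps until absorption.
E[τ | X_0 = 21] = 3528

Let v_k = E[τ | X_0 = k]. Boundary: v_0 = v_189 = 0. Recurrence: v_k = 1 + (v_{k-1} + v_{k+1})/2 for 1 ≤ k ≤ 188. The particular solution to v_k − (v_{k-1} + v_{k+1})/2 = 1 is v_k = −k^2. Adding homogeneous solution A + B k and matching boundaries gives v_k = k (189 − k). Substituting k = 21: v_21 = 21 · 168 = 3528.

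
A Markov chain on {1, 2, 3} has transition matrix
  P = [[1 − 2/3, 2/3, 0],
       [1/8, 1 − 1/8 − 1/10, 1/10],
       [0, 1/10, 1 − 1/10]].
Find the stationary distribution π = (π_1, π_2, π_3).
π = (3/35, 16/35, 16/35)

This is a birth-death chain on three states, which satisfies detailed balance: π_1 · P_{12} = π_2 · P_{21} and π_2 · P_{23} = π_3 · P_{32}.
From π_1 · 2/3 = π_2 · 1/8: π_2/π_1 = (2/3)/(1/8) = 16/3.
From π_2 · 1/10 = π_3 · 1/10: π_3/π_2 = (1/10)/(1/10) = 1.
Take π_1 proportional to 1; then unnormalized π = (1, 16/3, 16/3). Normalize by dividing by the sum 35/3:
  π = (3/35, 16/35, 16/35).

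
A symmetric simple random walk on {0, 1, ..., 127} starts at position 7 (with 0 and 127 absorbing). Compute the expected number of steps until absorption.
E[τ | X_0 = 7] = 840

Let v_k = E[τ | X_0 = k]. Boundary: v_0 = v_127 = 0. Recurrence: v_k = 1 + (v_{k-1} + v_{k+1})/2 for 1 ≤ k ≤ 126. The particular solution to v_k − (v_{k-1} + v_{k+1})/2 = 1 is v_k = −k^2. Adding homogeneous solution A + B k and matching boundaries gives v_k = k (127 − k). Substituting k = 7: v_7 = 7 · 120 = 840.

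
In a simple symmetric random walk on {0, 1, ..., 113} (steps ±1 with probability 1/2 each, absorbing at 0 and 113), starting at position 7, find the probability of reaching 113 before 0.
P(hit 113 before 0) = 7/113

Let u_k = P(hit 113 before 0 | start at k). Then u_0 = 0, u_113 = 1, and u_k = u_{k-1}/2 + u_{k+1}/2 for 1 ≤ k ≤ 112. This harmonic recurrence is solved by u_k = k/113, giving u_7 = 7/113.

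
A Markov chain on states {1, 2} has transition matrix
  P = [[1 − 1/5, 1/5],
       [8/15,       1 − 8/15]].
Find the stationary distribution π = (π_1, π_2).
π_1 = 8/11, π_2 = 3/11

Solve πP = π with π_1 + π_2 = 1. From πP = π: π_1 · (1 − 1/5) + π_2 · 8/15 = π_1 ⇒ π_2 · 8/15 = π_1 · 1/5 ⇒ π_2/π_1 = (1/5)/(8/15) = 3/8. Together with π_1 + π_2 = 1:
  π_1 = (8/15)/(1/5 + 8/15) = (8/15)/(11/15) = 8/11,
  π_2 = (1/5)/(1/5 + 8/15) = (1/5)/(11/15) = 3/11.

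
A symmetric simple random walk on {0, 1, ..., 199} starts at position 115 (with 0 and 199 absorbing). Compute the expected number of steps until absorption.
E[τ | X_0 = 115] = 9660

Let v_k = E[τ | X_0 = k]. Boundary: v_0 = v_199 = 0. Recurrence: v_k = 1 + (v_{k-1} + v_{k+1})/2 for 1 ≤ k ≤ 198. The particular solution to v_k − (v_{k-1} + v_{k+1})/2 = 1 is v_k = −k^2. Adding homogeneous solution A + B k and matching boundaries gives v_k = k (199 − k). Substituting k = 115: v_115 = 115 · 84 = 9660.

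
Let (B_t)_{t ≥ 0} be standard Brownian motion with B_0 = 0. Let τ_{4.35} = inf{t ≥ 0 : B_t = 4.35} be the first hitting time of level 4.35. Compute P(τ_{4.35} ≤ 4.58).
P(τ_{4.35} ≤ 4.58) = 2(1 − Φ(4.35/√4.58)) = 2(1 − Φ(2.0326)) ≈ 0.0421

By the reflection principle for standard BM, P(τ_b ≤ t) = 2 · P(B_t ≥ b). Since B_t ~ N(0, t), P(B_t ≥ 4.35) = 1 − Φ(4.35/√t) = 1 − Φ(4.35/√4.58) = 1 − Φ(2.0326) ≈ 0.02105. Doubling: P(τ_{4.35} ≤ 4.58) ≈ 2 · 0.02105 = 0.04210 ≈ 0.0421.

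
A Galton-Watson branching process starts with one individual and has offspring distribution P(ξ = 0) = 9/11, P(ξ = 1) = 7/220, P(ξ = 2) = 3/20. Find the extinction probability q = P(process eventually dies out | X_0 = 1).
q = 1

Mean offspring μ = 0·9/11 + 1·7/220 + 2·3/20 = 73/220 ≤ 1. For μ ≤ 1 with offspring not concentrated at 1, the Galton-Watson process goes extinct almost surely, so q = 1.
(Algebraic check: The pgf is f(s) = 9/11 + 7/220·s + 3/20·s². The extinction probability q is the smallest fixed point of f in [0, 1]. Setting s = f(s):
  3/20·s² + (7/220 − 1)·s + 9/11 = 0
  3/20·s² − (9/11 + 3/20)·s + 9/11 = 0
which factors as (s − 1)·(3/20·s − 9/11) = 0, giving roots s = 1 and s = (9/11)/(3/20) = 60/11. Since 60/11 ≥ 1, the smallest root in [0, 1] is s = 1.)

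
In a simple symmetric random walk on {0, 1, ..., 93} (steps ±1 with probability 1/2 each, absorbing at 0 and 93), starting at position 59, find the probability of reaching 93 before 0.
P(hit 93 before 0) = 59/93

Let u_k = P(hit 93 before 0 | start at k). Then u_0 = 0, u_93 = 1, and u_k = u_{k-1}/2 + u_{k+1}/2 for 1 ≤ k ≤ 92. This harmonic recurrence is solved by u_k = k/93, giving u_59 = 59/93.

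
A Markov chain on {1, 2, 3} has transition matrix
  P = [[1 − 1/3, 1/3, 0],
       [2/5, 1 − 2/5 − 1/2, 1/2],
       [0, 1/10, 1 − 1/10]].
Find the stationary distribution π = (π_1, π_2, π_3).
π = (1/6, 5/36, 25/36)

This is a birth-death chain on three states, which satisfies detailed balance: π_1 · P_{12} = π_2 · P_{21} and π_2 · P_{23} = π_3 · P_{32}.
From π_1 · 1/3 = π_2 · 2/5: π_2/π_1 = (1/3)/(2/5) = 5/6.
From π_2 · 1/2 = π_3 · 1/10: π_3/π_2 = (1/2)/(1/10) = 5.
Take π_1 proportional to 1; then unnormalized π = (1, 5/6, 25/6). Normalize by dividing by the sum 6:
  π = (1/6, 5/36, 25/36).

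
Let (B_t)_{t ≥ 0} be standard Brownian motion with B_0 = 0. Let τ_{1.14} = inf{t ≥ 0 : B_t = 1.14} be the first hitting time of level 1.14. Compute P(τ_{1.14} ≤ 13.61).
P(τ_{1.14} ≤ 13.61) = 2(1 − Φ(1.14/√13.61)) = 2(1 − Φ(0.3090)) ≈ 0.7573

By the reflection principle for standard BM, P(τ_b ≤ t) = 2 · P(B_t ≥ b). Since B_t ~ N(0, t), P(B_t ≥ 1.14) = 1 − Φ(1.14/√t) = 1 − Φ(1.14/√13.61) = 1 − Φ(0.3090) ≈ 0.37866. Doubling: P(τ_{1.14} ≤ 13.61) ≈ 2 · 0.37866 = 0.75732 ≈ 0.7573.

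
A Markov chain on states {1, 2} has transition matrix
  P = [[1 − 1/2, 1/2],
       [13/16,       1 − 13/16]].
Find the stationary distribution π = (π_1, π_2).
π_1 = 13/21, π_2 = 8/21

Solve πP = π with π_1 + π_2 = 1. From πP = π: π_1 · (1 − 1/2) + π_2 · 13/16 = π_1 ⇒ π_2 · 13/16 = π_1 · 1/2 ⇒ π_2/π_1 = (1/2)/(13/16) = 8/13. Together with π_1 + π_2 = 1:
  π_1 = (13/16)/(1/2 + 13/16) = (13/16)/(21/16) = 13/21,
  π_2 = (1/2)/(1/2 + 13/16) = (1/2)/(21/16) = 8/21.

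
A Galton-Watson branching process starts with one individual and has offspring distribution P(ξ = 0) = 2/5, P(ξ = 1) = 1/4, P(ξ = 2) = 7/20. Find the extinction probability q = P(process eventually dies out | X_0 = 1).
q = 1

Mean offspring μ = 0·2/5 + 1·1/4 + 2·7/20 = 19/20 ≤ 1. For μ ≤ 1 with offspring not concentrated at 1, the Galton-Watson process goes extinct almost surely, so q = 1.
(Algebraic check: The pgf is f(s) = 2/5 + 1/4·s + 7/20·s². The extinction probability q is the smallest fixed point of f in [0, 1]. Setting s = f(s):
  7/20·s² + (1/4 − 1)·s + 2/5 = 0
  7/20·s² − (2/5 + 7/20)·s + 2/5 = 0
which factors as (s − 1)·(7/20·s − 2/5) = 0, giving roots s = 1 and s = (2/5)/(7/20) = 8/7. Since 8/7 ≥ 1, the smallest root in [0, 1] is s = 1.)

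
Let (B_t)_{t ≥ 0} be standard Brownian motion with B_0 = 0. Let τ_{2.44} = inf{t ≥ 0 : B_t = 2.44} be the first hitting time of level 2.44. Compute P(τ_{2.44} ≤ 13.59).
P(τ_{2.44} ≤ 13.59) = 2(1 − Φ(2.44/√13.59)) = 2(1 − Φ(0.6619)) ≈ 0.5080

By the reflection principle for standard BM, P(τ_b ≤ t) = 2 · P(B_t ≥ b). Since B_t ~ N(0, t), P(B_t ≥ 2.44) = 1 − Φ(2.44/√t) = 1 − Φ(2.44/√13.59) = 1 − Φ(0.6619) ≈ 0.25402. Doubling: P(τ_{2.44} ≤ 13.59) ≈ 2 · 0.25402 = 0.50804 ≈ 0.5080.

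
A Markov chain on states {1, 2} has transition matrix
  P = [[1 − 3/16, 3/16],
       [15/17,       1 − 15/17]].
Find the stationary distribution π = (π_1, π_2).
π_1 = 80/97, π_2 = 17/97

Solve πP = π with π_1 + π_2 = 1. From πP = π: π_1 · (1 − 3/16) + π_2 · 15/17 = π_1 ⇒ π_2 · 15/17 = π_1 · 3/16 ⇒ π_2/π_1 = (3/16)/(15/17) = 17/80. Together with π_1 + π_2 = 1:
  π_1 = (15/17)/(3/16 + 15/17) = (15/17)/(291/272) = 80/97,
  π_2 = (3/16)/(3/16 + 15/17) = (3/16)/(291/272) = 17/97.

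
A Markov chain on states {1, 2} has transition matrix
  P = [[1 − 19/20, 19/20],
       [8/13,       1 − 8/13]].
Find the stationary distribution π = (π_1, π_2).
π_1 = 160/407, π_2 = 247/407

Solve πP = π with π_1 + π_2 = 1. From πP = π: π_1 · (1 − 19/20) + π_2 · 8/13 = π_1 ⇒ π_2 · 8/13 = π_1 · 19/20 ⇒ π_2/π_1 = (19/20)/(8/13) = 247/160. Together with π_1 + π_2 = 1:
  π_1 = (8/13)/(19/20 + 8/13) = (8/13)/(407/260) = 160/407,
  π_2 = (19/20)/(19/20 + 8/13) = (19/20)/(407/260) = 247/407.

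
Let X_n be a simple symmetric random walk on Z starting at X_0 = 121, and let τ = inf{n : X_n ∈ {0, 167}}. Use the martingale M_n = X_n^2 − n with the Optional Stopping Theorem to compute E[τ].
E[τ] = 5566

M_n = X_n^2 − n is a martingale (since E[X_{n+1}^2 | F_n] = X_n^2 + 1). By OST (τ has finite mean in a bounded region), E[M_τ] = E[M_0] = X_0^2 − 0 = 121^2 = 14641. Also E[M_τ] = E[X_τ^2] − E[τ]. The walk exits at 0 or 167, with P(hit 167 first) = 121/167, so E[X_τ^2] = 167^2 · 121/167 + 0 = 20207. Thus E[τ] = E[X_τ^2] − E[M_τ] = 20207 − 14641 = 5566 = 121(167 − 121) = 5566.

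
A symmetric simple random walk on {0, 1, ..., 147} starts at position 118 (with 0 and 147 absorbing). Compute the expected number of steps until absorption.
E[τ | X_0 = 118] = 3422

Let v_k = E[τ | X_0 = k]. Boundary: v_0 = v_147 = 0. Recurrence: v_k = 1 + (v_{k-1} + v_{k+1})/2 for 1 ≤ k ≤ 146. The particular solution to v_k − (v_{k-1} + v_{k+1})/2 = 1 is v_k = −k^2. Adding homogeneous solution A + B k and matching boundaries gives v_k = k (147 − k). Substituting k = 118: v_118 = 118 · 29 = 3422.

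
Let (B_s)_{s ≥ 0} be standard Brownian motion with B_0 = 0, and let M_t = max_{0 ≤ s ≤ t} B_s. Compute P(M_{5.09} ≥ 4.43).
P(M_{5.09} ≥ 4.43) = 2·P(B_{5.09} ≥ 4.43) = 2(1 − Φ(4.43/√5.09)) ≈ 0.0496

By the reflection principle for Brownian motion, P(M_t ≥ a) = 2 · P(B_t ≥ a) for a ≥ 0. Since B_t ~ N(0, t), P(B_t ≥ 4.43) = 1 − Φ(4.43/√t) = 1 − Φ(4.43/√5.09) = 1 − Φ(1.9636). So
  P(M_{5.09} ≥ 4.43) = 2(1 − Φ(1.9636)) ≈ 0.0496.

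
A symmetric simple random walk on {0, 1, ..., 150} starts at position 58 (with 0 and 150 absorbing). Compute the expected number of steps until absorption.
E[τ | X_0 = 58] = 5336

Let v_k = E[τ | X_0 = k]. Boundary: v_0 = v_150 = 0. Recurrence: v_k = 1 + (v_{k-1} + v_{k+1})/2 for 1 ≤ k ≤ 149. The particular solution to v_k − (v_{k-1} + v_{k+1})/2 = 1 is v_k = −k^2. Adding homogeneous solution A + B k and matching boundaries gives v_k = k (150 − k). Substituting k = 58: v_58 = 58 · 92 = 5336.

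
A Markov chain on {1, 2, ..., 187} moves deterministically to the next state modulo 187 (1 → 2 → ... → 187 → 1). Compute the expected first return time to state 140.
E[T_140 | X_0 = 140] = 187

The chain cycles deterministically, so starting at state 140 it returns in exactly 187 steps. Equivalently, the stationary distribution is uniform π_j = 1/187 for every state j, so by Kac's formula E[T_140] = 1/π_140 = 187.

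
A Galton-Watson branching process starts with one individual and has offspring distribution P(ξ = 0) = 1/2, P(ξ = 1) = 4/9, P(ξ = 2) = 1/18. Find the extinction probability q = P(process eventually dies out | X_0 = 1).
q = 1

Mean offspring μ = 0·1/2 + 1·4/9 + 2·1/18 = 5/9 ≤ 1. For μ ≤ 1 with offspring not concentrated at 1, the Galton-Watson process goes extinct almost surely, so q = 1.
(Algebraic check: The pgf is f(s) = 1/2 + 4/9·s + 1/18·s². The extinction probability q is the smallest fixed point of f in [0, 1]. Setting s = f(s):
  1/18·s² + (4/9 − 1)·s + 1/2 = 0
  1/18·s² − (1/2 + 1/18)·s + 1/2 = 0
which factors as (s − 1)·(1/18·s − 1/2) = 0, giving roots s = 1 and s = (1/2)/(1/18) = 9. Since 9 ≥ 1, the smallest root in [0, 1] is s = 1.)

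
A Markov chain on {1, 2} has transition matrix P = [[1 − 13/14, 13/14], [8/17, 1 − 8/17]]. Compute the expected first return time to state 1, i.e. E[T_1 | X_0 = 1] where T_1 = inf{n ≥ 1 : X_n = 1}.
E[T_1 | X_0 = 1] = 1/π_1 = 333/112

For an irreducible recurrent Markov chain with stationary distribution π, E[T_i | X_0 = i] = 1/π_i (Kac's formula). Here π_1 = (8/17)/(13/14 + 8/17) = (8/17)/(333/238) = 112/333, so E[T_1 | X_0 = 1] = 1/π_1 = (13/14 + 8/17)/(8/17) = (333/238)/(8/17) = 333/112.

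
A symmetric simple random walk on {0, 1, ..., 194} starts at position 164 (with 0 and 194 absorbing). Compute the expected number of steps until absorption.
E[τ | X_0 = 164] = 4920

Let v_k = E[τ | X_0 = k]. Boundary: v_0 = v_194 = 0. Recurrence: v_k = 1 + (v_{k-1} + v_{k+1})/2 for 1 ≤ k ≤ 193. The particular solution to v_k − (v_{k-1} + v_{k+1})/2 = 1 is v_k = −k^2. Adding homogeneous solution A + B k and matching boundaries gives v_k = k (194 − k). Substituting k = 164: v_164 = 164 · 30 = 4920.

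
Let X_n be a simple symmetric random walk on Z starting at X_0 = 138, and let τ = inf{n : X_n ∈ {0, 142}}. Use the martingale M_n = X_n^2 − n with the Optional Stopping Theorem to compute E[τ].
E[τ] = 552

M_n = X_n^2 − n is a martingale (since E[X_{n+1}^2 | F_n] = X_n^2 + 1). By OST (τ has finite mean in a bounded region), E[M_τ] = E[M_0] = X_0^2 − 0 = 138^2 = 19044. Also E[M_τ] = E[X_τ^2] − E[τ]. The walk exits at 0 or 142, with P(hit 142 first) = 138/142, so E[X_τ^2] = 142^2 · 138/142 + 0 = 19596. Thus E[τ] = E[X_τ^2] − E[M_τ] = 19596 − 19044 = 552 = 138(142 − 138) = 552.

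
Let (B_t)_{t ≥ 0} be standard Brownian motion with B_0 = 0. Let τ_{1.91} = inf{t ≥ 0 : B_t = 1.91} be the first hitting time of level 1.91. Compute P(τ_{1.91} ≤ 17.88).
P(τ_{1.91} ≤ 17.88) = 2(1 − Φ(1.91/√17.88)) = 2(1 − Φ(0.4517)) ≈ 0.6515

By the reflection principle for standard BM, P(τ_b ≤ t) = 2 · P(B_t ≥ b). Since B_t ~ N(0, t), P(B_t ≥ 1.91) = 1 − Φ(1.91/√t) = 1 − Φ(1.91/√17.88) = 1 − Φ(0.4517) ≈ 0.32574. Doubling: P(τ_{1.91} ≤ 17.88) ≈ 2 · 0.32574 = 0.65148 ≈ 0.6515.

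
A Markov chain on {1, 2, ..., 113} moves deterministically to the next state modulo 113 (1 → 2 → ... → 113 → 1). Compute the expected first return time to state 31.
E[T_31 | X_0 = 31] = 113

The chain cycles deterministically, so starting at state 31 it returns in exactly 113 steps. Equivalently, the stationary distribution is uniform π_j = 1/113 for every state j, so by Kac's formula E[T_31] = 1/π_31 = 113.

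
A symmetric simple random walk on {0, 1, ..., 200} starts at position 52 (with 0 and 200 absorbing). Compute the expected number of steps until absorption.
E[τ | X_0 = 52] = 7696

Let v_k = E[τ | X_0 = k]. Boundary: v_0 = v_200 = 0. Recurrence: v_k = 1 + (v_{k-1} + v_{k+1})/2 for 1 ≤ k ≤ 199. The particular solution to v_k − (v_{k-1} + v_{k+1})/2 = 1 is v_k = −k^2. Adding homogeneous solution A + B k and matching boundaries gives v_k = k (200 − k). Substituting k = 52: v_52 = 52 · 148 = 7696.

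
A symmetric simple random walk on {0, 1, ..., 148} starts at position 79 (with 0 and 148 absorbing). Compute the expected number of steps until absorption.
E[τ | X_0 = 79] = 5451

Let v_k = E[τ | X_0 = k]. Boundary: v_0 = v_148 = 0. Recurrence: v_k = 1 + (v_{k-1} + v_{k+1})/2 for 1 ≤ k ≤ 147. The particular solution to v_k − (v_{k-1} + v_{k+1})/2 = 1 is v_k = −k^2. Adding homogeneous solution A + B k and matching boundaries gives v_k = k (148 − k). Substituting k = 79: v_79 = 79 · 69 = 5451.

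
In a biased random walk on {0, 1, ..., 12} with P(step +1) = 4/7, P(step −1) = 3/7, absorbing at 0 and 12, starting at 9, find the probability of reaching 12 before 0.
P(hit 12 before 0) = (1 − (3/4)^9) / (1 − (3/4)^12) = 419392/439075

Let u_k denote P(reach 12 before 0 | start at k). Boundary: u_0 = 0, u_12 = 1. Recurrence: u_k = 4/7·u_{k+1} + 3/7·u_{k-1} for 1 ≤ k ≤ 11. Try u_k = A + B·r^k with r = q/p = (3/7)/(4/7) = 3/4. Substitution satisfies the recurrence; boundary conditions give:
  u_k = (1 − r^k) / (1 − r^N) = (1 − (3/4)^9) / (1 − (3/4)^12) = 419392/439075.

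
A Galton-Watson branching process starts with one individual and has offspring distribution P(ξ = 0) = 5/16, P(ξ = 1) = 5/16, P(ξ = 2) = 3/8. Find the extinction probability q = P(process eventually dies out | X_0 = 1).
q = 5/6

The pgf is f(s) = 5/16 + 5/16·s + 3/8·s². The extinction probability q is the smallest fixed point of f in [0, 1]. Setting s = f(s):
  3/8·s² + (5/16 − 1)·s + 5/16 = 0
  3/8·s² − (5/16 + 3/8)·s + 5/16 = 0
which factors as (s − 1)·(3/8·s − 5/16) = 0, giving roots s = 1 and s = (5/16)/(3/8) = 5/6.
Mean offspring μ = 5/16 + 2·3/8 = 17/16 > 1 (supercritical), so q < 1. The extinction probability is the smaller root: q = (5/16)/(3/8) = 5/6.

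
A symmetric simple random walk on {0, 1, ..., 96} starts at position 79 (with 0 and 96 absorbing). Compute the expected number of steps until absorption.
E[τ | X_0 = 79] = 1343

Let v_k = E[τ | X_0 = k]. Boundary: v_0 = v_96 = 0. Recurrence: v_k = 1 + (v_{k-1} + v_{k+1})/2 for 1 ≤ k ≤ 95. The particular solution to v_k − (v_{k-1} + v_{k+1})/2 = 1 is v_k = −k^2. Adding homogeneous solution A + B k and matching boundaries gives v_k = k (96 − k). Substituting k = 79: v_79 = 79 · 17 = 1343.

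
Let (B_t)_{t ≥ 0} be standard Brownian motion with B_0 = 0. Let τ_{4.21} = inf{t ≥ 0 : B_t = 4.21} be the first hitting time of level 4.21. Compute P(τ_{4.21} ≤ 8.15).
P(τ_{4.21} ≤ 8.15) = 2(1 − Φ(4.21/√8.15)) = 2(1 − Φ(1.4747)) ≈ 0.1403

By the reflection principle for standard BM, P(τ_b ≤ t) = 2 · P(B_t ≥ b). Since B_t ~ N(0, t), P(B_t ≥ 4.21) = 1 − Φ(4.21/√t) = 1 − Φ(4.21/√8.15) = 1 − Φ(1.4747) ≈ 0.07015. Doubling: P(τ_{4.21} ≤ 8.15) ≈ 2 · 0.07015 = 0.14030 ≈ 0.1403.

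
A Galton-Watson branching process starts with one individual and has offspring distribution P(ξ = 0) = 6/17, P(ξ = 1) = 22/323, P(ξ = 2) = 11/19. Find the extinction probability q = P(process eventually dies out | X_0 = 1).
q = 114/187

The pgf is f(s) = 6/17 + 22/323·s + 11/19·s². The extinction probability q is the smallest fixed point of f in [0, 1]. Setting s = f(s):
  11/19·s² + (22/323 − 1)·s + 6/17 = 0
  11/19·s² − (6/17 + 11/19)·s + 6/17 = 0
which factors as (s − 1)·(11/19·s − 6/17) = 0, giving roots s = 1 and s = (6/17)/(11/19) = 114/187.
Mean offspring μ = 22/323 + 2·11/19 = 396/323 > 1 (supercritical), so q < 1. The extinction probability is the smaller root: q = (6/17)/(11/19) = 114/187.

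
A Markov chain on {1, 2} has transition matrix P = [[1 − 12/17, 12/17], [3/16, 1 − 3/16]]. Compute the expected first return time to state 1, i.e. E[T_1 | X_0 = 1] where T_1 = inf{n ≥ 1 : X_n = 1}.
E[T_1 | X_0 = 1] = 1/π_1 = 81/17

For an irreducible recurrent Markov chain with stationary distribution π, E[T_i | X_0 = i] = 1/π_i (Kac's formula). Here π_1 = (3/16)/(12/17 + 3/16) = (3/16)/(243/272) = 17/81, so E[T_1 | X_0 = 1] = 1/π_1 = (12/17 + 3/16)/(3/16) = (243/272)/(3/16) = 81/17.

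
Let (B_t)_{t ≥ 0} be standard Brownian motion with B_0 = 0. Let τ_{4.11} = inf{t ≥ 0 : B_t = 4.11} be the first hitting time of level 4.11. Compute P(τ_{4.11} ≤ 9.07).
P(τ_{4.11} ≤ 9.07) = 2(1 − Φ(4.11/√9.07)) = 2(1 − Φ(1.3647)) ≈ 0.1723

By the reflection principle for standard BM, P(τ_b ≤ t) = 2 · P(B_t ≥ b). Since B_t ~ N(0, t), P(B_t ≥ 4.11) = 1 − Φ(4.11/√t) = 1 − Φ(4.11/√9.07) = 1 − Φ(1.3647) ≈ 0.08617. Doubling: P(τ_{4.11} ≤ 9.07) ≈ 2 · 0.08617 = 0.17234 ≈ 0.1723.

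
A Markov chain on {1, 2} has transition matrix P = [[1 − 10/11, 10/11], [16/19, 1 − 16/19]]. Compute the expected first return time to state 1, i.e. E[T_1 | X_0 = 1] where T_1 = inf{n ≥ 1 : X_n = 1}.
E[T_1 | X_0 = 1] = 1/π_1 = 183/88

For an irreducible recurrent Markov chain with stationary distribution π, E[T_i | X_0 = i] = 1/π_i (Kac's formula). Here π_1 = (16/19)/(10/11 + 16/19) = (16/19)/(366/209) = 88/183, so E[T_1 | X_0 = 1] = 1/π_1 = (10/11 + 16/19)/(16/19) = (366/209)/(16/19) = 183/88.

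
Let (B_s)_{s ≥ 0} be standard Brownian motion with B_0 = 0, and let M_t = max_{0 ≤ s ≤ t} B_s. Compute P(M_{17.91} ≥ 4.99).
P(M_{17.91} ≥ 4.99) = 2·P(B_{17.91} ≥ 4.99) = 2(1 − Φ(4.99/√17.91)) ≈ 0.2384

By the reflection principle for Brownian motion, P(M_t ≥ a) = 2 · P(B_t ≥ a) for a ≥ 0. Since B_t ~ N(0, t), P(B_t ≥ 4.99) = 1 − Φ(4.99/√t) = 1 − Φ(4.99/√17.91) = 1 − Φ(1.1791). So
  P(M_{17.91} ≥ 4.99) = 2(1 − Φ(1.1791)) ≈ 0.2384.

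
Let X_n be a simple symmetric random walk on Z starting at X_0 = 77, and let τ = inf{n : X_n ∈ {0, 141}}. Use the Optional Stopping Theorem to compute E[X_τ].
E[X_τ] = 77

X_n is a martingale and τ is a bounded-mean stopping time (indeed τ is finite a.s. with bounded expectation since the walk is in a bounded region). By the OST, E[X_τ] = E[X_0] = 77. Equivalently: E[X_τ] = 141 · P(hit 141 first) + 0 · P(hit 0 first) = 141 · (77/141) = 77.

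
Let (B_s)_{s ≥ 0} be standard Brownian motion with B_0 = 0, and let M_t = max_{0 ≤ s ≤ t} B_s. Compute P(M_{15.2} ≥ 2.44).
P(M_{15.2} ≥ 2.44) = 2·P(B_{15.2} ≥ 2.44) = 2(1 − Φ(2.44/√15.2)) ≈ 0.5314

By the reflection principle for Brownian motion, P(M_t ≥ a) = 2 · P(B_t ≥ a) for a ≥ 0. Since B_t ~ N(0, t), P(B_t ≥ 2.44) = 1 − Φ(2.44/√t) = 1 − Φ(2.44/√15.2) = 1 − Φ(0.6258). So
  P(M_{15.2} ≥ 2.44) = 2(1 − Φ(0.6258)) ≈ 0.5314.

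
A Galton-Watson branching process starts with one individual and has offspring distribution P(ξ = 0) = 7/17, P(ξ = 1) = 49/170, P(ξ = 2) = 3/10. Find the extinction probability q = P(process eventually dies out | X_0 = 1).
q = 1

Mean offspring μ = 0·7/17 + 1·49/170 + 2·3/10 = 151/170 ≤ 1. For μ ≤ 1 with offspring not concentrated at 1, the Galton-Watson process goes extinct almost surely, so q = 1.
(Algebraic check: The pgf is f(s) = 7/17 + 49/170·s + 3/10·s². The extinction probability q is the smallest fixed point of f in [0, 1]. Setting s = f(s):
  3/10·s² + (49/170 − 1)·s + 7/17 = 0
  3/10·s² − (7/17 + 3/10)·s + 7/17 = 0
which factors as (s − 1)·(3/10·s − 7/17) = 0, giving roots s = 1 and s = (7/17)/(3/10) = 70/51. Since 70/51 ≥ 1, the smallest root in [0, 1] is s = 1.)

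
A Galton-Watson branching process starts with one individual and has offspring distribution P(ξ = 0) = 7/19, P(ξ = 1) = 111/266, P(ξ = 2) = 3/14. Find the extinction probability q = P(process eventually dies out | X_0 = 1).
q = 1

Mean offspring μ = 0·7/19 + 1·111/266 + 2·3/14 = 225/266 ≤ 1. For μ ≤ 1 with offspring not concentrated at 1, the Galton-Watson process goes extinct almost surely, so q = 1.
(Algebraic check: The pgf is f(s) = 7/19 + 111/266·s + 3/14·s². The extinction probability q is the smallest fixed point of f in [0, 1]. Setting s = f(s):
  3/14·s² + (111/266 − 1)·s + 7/19 = 0
  3/14·s² − (7/19 + 3/14)·s + 7/19 = 0
which factors as (s − 1)·(3/14·s − 7/19) = 0, giving roots s = 1 and s = (7/19)/(3/14) = 98/57. Since 98/57 ≥ 1, the smallest root in [0, 1] is s = 1.)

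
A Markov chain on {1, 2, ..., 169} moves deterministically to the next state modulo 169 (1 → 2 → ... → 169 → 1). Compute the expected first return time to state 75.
E[T_75 | X_0 = 75] = 169

The chain cycles deterministically, so starting at state 75 it returns in exactly 169 steps. Equivalently, the stationary distribution is uniform π_j = 1/169 for every state j, so by Kac's formula E[T_75] = 1/π_75 = 169.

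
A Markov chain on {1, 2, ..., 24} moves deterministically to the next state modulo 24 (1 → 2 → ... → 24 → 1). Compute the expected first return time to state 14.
E[T_14 | X_0 = 14] = 24

The chain cycles deterministically, so starting at state 14 it returns in exactly 24 steps. Equivalently, the stationary distribution is uniform π_j = 1/24 for every state j, so by Kac's formula E[T_14] = 1/π_14 = 24.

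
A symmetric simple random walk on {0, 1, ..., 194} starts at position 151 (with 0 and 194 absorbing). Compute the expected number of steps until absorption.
E[τ | X_0 = 151] = 6493

Let v_k = E[τ | X_0 = k]. Boundary: v_0 = v_194 = 0. Recurrence: v_k = 1 + (v_{k-1} + v_{k+1})/2 for 1 ≤ k ≤ 193. The particular solution to v_k − (v_{k-1} + v_{k+1})/2 = 1 is v_k = −k^2. Adding homogeneous solution A + B k and matching boundaries gives v_k = k (194 − k). Substituting k = 151: v_151 = 151 · 43 = 6493.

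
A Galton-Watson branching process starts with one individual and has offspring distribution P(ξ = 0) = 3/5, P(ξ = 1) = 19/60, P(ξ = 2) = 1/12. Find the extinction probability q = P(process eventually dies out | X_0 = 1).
q = 1

Mean offspring μ = 0·3/5 + 1·19/60 + 2·1/12 = 29/60 ≤ 1. For μ ≤ 1 with offspring not concentrated at 1, the Galton-Watson process goes extinct almost surely, so q = 1.
(Algebraic check: The pgf is f(s) = 3/5 + 19/60·s + 1/12·s². The extinction probability q is the smallest fixed point of f in [0, 1]. Setting s = f(s):
  1/12·s² + (19/60 − 1)·s + 3/5 = 0
  1/12·s² − (3/5 + 1/12)·s + 3/5 = 0
which factors as (s − 1)·(1/12·s − 3/5) = 0, giving roots s = 1 and s = (3/5)/(1/12) = 36/5. Since 36/5 ≥ 1, the smallest root in [0, 1] is s = 1.)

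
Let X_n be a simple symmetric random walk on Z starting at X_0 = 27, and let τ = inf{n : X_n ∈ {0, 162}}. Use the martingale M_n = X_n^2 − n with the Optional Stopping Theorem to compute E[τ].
E[τ] = 3645

M_n = X_n^2 − n is a martingale (since E[X_{n+1}^2 | F_n] = X_n^2 + 1). By OST (τ has finite mean in a bounded region), E[M_τ] = E[M_0] = X_0^2 − 0 = 27^2 = 729. Also E[M_τ] = E[X_τ^2] − E[τ]. The walk exits at 0 or 162, with P(hit 162 first) = 27/162, so E[X_τ^2] = 162^2 · 27/162 + 0 = 4374. Thus E[τ] = E[X_τ^2] − E[M_τ] = 4374 − 729 = 3645 = 27(162 − 27) = 3645.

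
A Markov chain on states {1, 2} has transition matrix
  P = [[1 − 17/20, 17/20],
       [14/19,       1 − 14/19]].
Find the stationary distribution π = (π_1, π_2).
π_1 = 280/603, π_2 = 323/603

Solve πP = π with π_1 + π_2 = 1. From πP = π: π_1 · (1 − 17/20) + π_2 · 14/19 = π_1 ⇒ π_2 · 14/19 = π_1 · 17/20 ⇒ π_2/π_1 = (17/20)/(14/19) = 323/280. Together with π_1 + π_2 = 1:
  π_1 = (14/19)/(17/20 + 14/19) = (14/19)/(603/380) = 280/603,
  π_2 = (17/20)/(17/20 + 14/19) = (17/20)/(603/380) = 323/603.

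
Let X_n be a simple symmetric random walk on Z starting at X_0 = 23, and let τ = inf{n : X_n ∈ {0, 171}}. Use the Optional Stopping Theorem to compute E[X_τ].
E[X_τ] = 23

X_n is a martingale and τ is a bounded-mean stopping time (indeed τ is finite a.s. with bounded expectation since the walk is in a bounded region). By the OST, E[X_τ] = E[X_0] = 23. Equivalently: E[X_τ] = 171 · P(hit 171 first) + 0 · P(hit 0 first) = 171 · (23/171) = 23.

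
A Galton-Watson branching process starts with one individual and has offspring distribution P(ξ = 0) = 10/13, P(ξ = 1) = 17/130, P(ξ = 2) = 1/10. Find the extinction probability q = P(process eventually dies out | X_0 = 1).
q = 1

Mean offspring μ = 0·10/13 + 1·17/130 + 2·1/10 = 43/130 ≤ 1. For μ ≤ 1 with offspring not concentrated at 1, the Galton-Watson process goes extinct almost surely, so q = 1.
(Algebraic check: The pgf is f(s) = 10/13 + 17/130·s + 1/10·s². The extinction probability q is the smallest fixed point of f in [0, 1]. Setting s = f(s):
  1/10·s² + (17/130 − 1)·s + 10/13 = 0
  1/10·s² − (10/13 + 1/10)·s + 10/13 = 0
which factors as (s − 1)·(1/10·s − 10/13) = 0, giving roots s = 1 and s = (10/13)/(1/10) = 100/13. Since 100/13 ≥ 1, the smallest root in [0, 1] is s = 1.)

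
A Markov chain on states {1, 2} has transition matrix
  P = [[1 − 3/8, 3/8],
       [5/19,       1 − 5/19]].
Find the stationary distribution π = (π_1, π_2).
π_1 = 40/97, π_2 = 57/97

Solve πP = π with π_1 + π_2 = 1. From πP = π: π_1 · (1 − 3/8) + π_2 · 5/19 = π_1 ⇒ π_2 · 5/19 = π_1 · 3/8 ⇒ π_2/π_1 = (3/8)/(5/19) = 57/40. Together with π_1 + π_2 = 1:
  π_1 = (5/19)/(3/8 + 5/19) = (5/19)/(97/152) = 40/97,
  π_2 = (3/8)/(3/8 + 5/19) = (3/8)/(97/152) = 57/97.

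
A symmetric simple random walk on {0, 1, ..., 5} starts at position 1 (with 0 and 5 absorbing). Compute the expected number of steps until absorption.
E[τ | X_0 = 1] = 4

Let v_k = E[τ | X_0 = k]. Boundary: v_0 = v_5 = 0. Recurrence: v_k = 1 + (v_{k-1} + v_{k+1})/2 for 1 ≤ k ≤ 4. The particular solution to v_k − (v_{k-1} + v_{k+1})/2 = 1 is v_k = −k^2. Adding homogeneous solution A + B k and matching boundaries gives v_k = k (5 − k). Substituting k = 1: v_1 = 1 · 4 = 4.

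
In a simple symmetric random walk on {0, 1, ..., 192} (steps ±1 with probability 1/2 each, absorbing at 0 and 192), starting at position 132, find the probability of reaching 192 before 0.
P(hit 192 before 0) = 132/192 = 11/16

Let u_k = P(hit 192 before 0 | start at k). Then u_0 = 0, u_192 = 1, and u_k = u_{k-1}/2 + u_{k+1}/2 for 1 ≤ k ≤ 191. This harmonic recurrence is solved by u_k = k/192, giving u_132 = 132/192 = 11/16.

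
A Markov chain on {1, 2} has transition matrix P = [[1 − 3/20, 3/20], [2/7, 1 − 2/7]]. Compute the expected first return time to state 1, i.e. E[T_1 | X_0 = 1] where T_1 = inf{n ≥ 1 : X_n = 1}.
E[T_1 | X_0 = 1] = 1/π_1 = 61/40

For an irreducible recurrent Markov chain with stationary distribution π, E[T_i | X_0 = i] = 1/π_i (Kac's formula). Here π_1 = (2/7)/(3/20 + 2/7) = (2/7)/(61/140) = 40/61, so E[T_1 | X_0 = 1] = 1/π_1 = (3/20 + 2/7)/(2/7) = (61/140)/(2/7) = 61/40.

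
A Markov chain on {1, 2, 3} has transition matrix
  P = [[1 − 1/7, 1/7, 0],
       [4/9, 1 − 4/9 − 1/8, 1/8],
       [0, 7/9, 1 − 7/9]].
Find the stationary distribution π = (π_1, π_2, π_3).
π = (1568/2153, 504/2153, 81/2153)

This is a birth-death chain on three states, which satisfies detailed balance: π_1 · P_{12} = π_2 · P_{21} and π_2 · P_{23} = π_3 · P_{32}.
From π_1 · 1/7 = π_2 · 4/9: π_2/π_1 = (1/7)/(4/9) = 9/28.
From π_2 · 1/8 = π_3 · 7/9: π_3/π_2 = (1/8)/(7/9) = 9/56.
Take π_1 proportional to 1; then unnormalized π = (1, 9/28, 81/1568). Normalize by dividing by the sum 2153/1568:
  π = (1568/2153, 504/2153, 81/2153).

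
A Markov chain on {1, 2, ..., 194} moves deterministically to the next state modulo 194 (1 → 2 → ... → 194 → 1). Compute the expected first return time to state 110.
E[T_110 | X_0 = 110] = 194

The chain cycles deterministically, so starting at state 110 it returns in exactly 194 steps. Equivalently, the stationary distribution is uniform π_j = 1/194 for every state j, so by Kac's formula E[T_110] = 1/π_110 = 194.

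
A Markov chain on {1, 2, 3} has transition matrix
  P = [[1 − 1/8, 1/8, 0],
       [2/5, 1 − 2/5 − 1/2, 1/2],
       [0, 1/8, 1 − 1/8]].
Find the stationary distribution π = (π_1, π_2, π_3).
π = (16/41, 5/41, 20/41)

This is a birth-death chain on three states, which satisfies detailed balance: π_1 · P_{12} = π_2 · P_{21} and π_2 · P_{23} = π_3 · P_{32}.
From π_1 · 1/8 = π_2 · 2/5: π_2/π_1 = (1/8)/(2/5) = 5/16.
From π_2 · 1/2 = π_3 · 1/8: π_3/π_2 = (1/2)/(1/8) = 4.
Take π_1 proportional to 1; then unnormalized π = (1, 5/16, 5/4). Normalize by dividing by the sum 41/16:
  π = (16/41, 5/41, 20/41).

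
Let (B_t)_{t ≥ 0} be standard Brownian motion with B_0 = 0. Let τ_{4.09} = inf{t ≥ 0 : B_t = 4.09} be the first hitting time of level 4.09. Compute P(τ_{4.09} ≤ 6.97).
P(τ_{4.09} ≤ 6.97) = 2(1 − Φ(4.09/√6.97)) = 2(1 − Φ(1.5492)) ≈ 0.1213

By the reflection principle for standard BM, P(τ_b ≤ t) = 2 · P(B_t ≥ b). Since B_t ~ N(0, t), P(B_t ≥ 4.09) = 1 − Φ(4.09/√t) = 1 − Φ(4.09/√6.97) = 1 − Φ(1.5492) ≈ 0.06067. Doubling: P(τ_{4.09} ≤ 6.97) ≈ 2 · 0.06067 = 0.12134 ≈ 0.1213.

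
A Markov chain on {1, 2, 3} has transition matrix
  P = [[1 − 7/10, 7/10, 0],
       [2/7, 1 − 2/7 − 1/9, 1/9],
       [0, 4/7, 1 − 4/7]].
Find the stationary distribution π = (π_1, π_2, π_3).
π = (720/2827, 1764/2827, 343/2827)

This is a birth-death chain on three states, which satisfies detailed balance: π_1 · P_{12} = π_2 · P_{21} and π_2 · P_{23} = π_3 · P_{32}.
From π_1 · 7/10 = π_2 · 2/7: π_2/π_1 = (7/10)/(2/7) = 49/20.
From π_2 · 1/9 = π_3 · 4/7: π_3/π_2 = (1/9)/(4/7) = 7/36.
Take π_1 proportional to 1; then unnormalized π = (1, 49/20, 343/720). Normalize by dividing by the sum 2827/720:
  π = (720/2827, 1764/2827, 343/2827).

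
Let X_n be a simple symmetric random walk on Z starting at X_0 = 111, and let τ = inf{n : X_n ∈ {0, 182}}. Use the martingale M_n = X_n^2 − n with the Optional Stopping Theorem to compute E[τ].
E[τ] = 7881

M_n = X_n^2 − n is a martingale (since E[X_{n+1}^2 | F_n] = X_n^2 + 1). By OST (τ has finite mean in a bounded region), E[M_τ] = E[M_0] = X_0^2 − 0 = 111^2 = 12321. Also E[M_τ] = E[X_τ^2] − E[τ]. The walk exits at 0 or 182, with P(hit 182 first) = 111/182, so E[X_τ^2] = 182^2 · 111/182 + 0 = 20202. Thus E[τ] = E[X_τ^2] − E[M_τ] = 20202 − 12321 = 7881 = 111(182 − 111) = 7881.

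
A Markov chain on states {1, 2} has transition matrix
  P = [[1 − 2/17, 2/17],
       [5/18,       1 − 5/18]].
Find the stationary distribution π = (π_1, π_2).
π_1 = 85/121, π_2 = 36/121

Solve πP = π with π_1 + π_2 = 1. From πP = π: π_1 · (1 − 2/17) + π_2 · 5/18 = π_1 ⇒ π_2 · 5/18 = π_1 · 2/17 ⇒ π_2/π_1 = (2/17)/(5/18) = 36/85. Together with π_1 + π_2 = 1:
  π_1 = (5/18)/(2/17 + 5/18) = (5/18)/(121/306) = 85/121,
  π_2 = (2/17)/(2/17 + 5/18) = (2/17)/(121/306) = 36/121.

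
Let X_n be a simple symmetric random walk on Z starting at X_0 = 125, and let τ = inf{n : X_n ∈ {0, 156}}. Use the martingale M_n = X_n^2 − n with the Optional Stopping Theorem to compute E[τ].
E[τ] = 3875

M_n = X_n^2 − n is a martingale (since E[X_{n+1}^2 | F_n] = X_n^2 + 1). By OST (τ has finite mean in a bounded region), E[M_τ] = E[M_0] = X_0^2 − 0 = 125^2 = 15625. Also E[M_τ] = E[X_τ^2] − E[τ]. The walk exits at 0 or 156, with P(hit 156 first) = 125/156, so E[X_τ^2] = 156^2 · 125/156 + 0 = 19500. Thus E[τ] = E[X_τ^2] − E[M_τ] = 19500 − 15625 = 3875 = 125(156 − 125) = 3875.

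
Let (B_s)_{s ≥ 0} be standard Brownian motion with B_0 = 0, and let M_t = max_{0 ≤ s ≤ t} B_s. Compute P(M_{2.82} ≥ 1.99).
P(M_{2.82} ≥ 1.99) = 2·P(B_{2.82} ≥ 1.99) = 2(1 − Φ(1.99/√2.82)) ≈ 0.2360

By the reflection principle for Brownian motion, P(M_t ≥ a) = 2 · P(B_t ≥ a) for a ≥ 0. Since B_t ~ N(0, t), P(B_t ≥ 1.99) = 1 − Φ(1.99/√t) = 1 − Φ(1.99/√2.82) = 1 − Φ(1.1850). So
  P(M_{2.82} ≥ 1.99) = 2(1 − Φ(1.1850)) ≈ 0.2360.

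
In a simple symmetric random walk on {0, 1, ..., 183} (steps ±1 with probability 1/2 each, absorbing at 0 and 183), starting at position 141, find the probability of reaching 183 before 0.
P(hit 183 before 0) = 141/183 = 47/61

Let u_k = P(hit 183 before 0 | start at k). Then u_0 = 0, u_183 = 1, and u_k = u_{k-1}/2 + u_{k+1}/2 for 1 ≤ k ≤ 182. This harmonic recurrence is solved by u_k = k/183, giving u_141 = 141/183 = 47/61.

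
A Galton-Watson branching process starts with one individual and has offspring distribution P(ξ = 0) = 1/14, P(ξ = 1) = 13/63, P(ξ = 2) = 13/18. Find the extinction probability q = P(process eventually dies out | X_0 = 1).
q = 9/91

The pgf is f(s) = 1/14 + 13/63·s + 13/18·s². The extinction probability q is the smallest fixed point of f in [0, 1]. Setting s = f(s):
  13/18·s² + (13/63 − 1)·s + 1/14 = 0
  13/18·s² − (1/14 + 13/18)·s + 1/14 = 0
which factors as (s − 1)·(13/18·s − 1/14) = 0, giving roots s = 1 and s = (1/14)/(13/18) = 9/91.
Mean offspring μ = 13/63 + 2·13/18 = 104/63 > 1 (supercritical), so q < 1. The extinction probability is the smaller root: q = (1/14)/(13/18) = 9/91.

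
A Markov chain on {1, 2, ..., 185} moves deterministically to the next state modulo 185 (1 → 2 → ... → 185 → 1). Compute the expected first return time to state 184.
E[T_184 | X_0 = 184] = 185

The chain cycles deterministically, so starting at state 184 it returns in exactly 185 steps. Equivalently, the stationary distribution is uniform π_j = 1/185 for every state j, so by Kac's formula E[T_184] = 1/π_184 = 185.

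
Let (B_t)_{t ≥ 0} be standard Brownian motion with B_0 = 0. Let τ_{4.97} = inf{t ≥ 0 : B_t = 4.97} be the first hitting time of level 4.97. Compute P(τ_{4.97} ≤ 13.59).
P(τ_{4.97} ≤ 13.59) = 2(1 − Φ(4.97/√13.59)) = 2(1 − Φ(1.3482)) ≈ 0.1776

By the reflection principle for standard BM, P(τ_b ≤ t) = 2 · P(B_t ≥ b). Since B_t ~ N(0, t), P(B_t ≥ 4.97) = 1 − Φ(4.97/√t) = 1 − Φ(4.97/√13.59) = 1 − Φ(1.3482) ≈ 0.08880. Doubling: P(τ_{4.97} ≤ 13.59) ≈ 2 · 0.08880 = 0.17760 ≈ 0.1776.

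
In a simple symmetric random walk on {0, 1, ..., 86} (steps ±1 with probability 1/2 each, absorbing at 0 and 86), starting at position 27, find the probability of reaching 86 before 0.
P(hit 86 before 0) = 27/86

Let u_k = P(hit 86 before 0 | start at k). Then u_0 = 0, u_86 = 1, and u_k = u_{k-1}/2 + u_{k+1}/2 for 1 ≤ k ≤ 85. This harmonic recurrence is solved by u_k = k/86, giving u_27 = 27/86.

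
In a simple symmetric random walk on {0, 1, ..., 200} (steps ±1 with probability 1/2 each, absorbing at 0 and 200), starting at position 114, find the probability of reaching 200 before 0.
P(hit 200 before 0) = 114/200 = 57/100

Let u_k = P(hit 200 before 0 | start at k). Then u_0 = 0, u_200 = 1, and u_k = u_{k-1}/2 + u_{k+1}/2 for 1 ≤ k ≤ 199. This harmonic recurrence is solved by u_k = k/200, giving u_114 = 114/200 = 57/100.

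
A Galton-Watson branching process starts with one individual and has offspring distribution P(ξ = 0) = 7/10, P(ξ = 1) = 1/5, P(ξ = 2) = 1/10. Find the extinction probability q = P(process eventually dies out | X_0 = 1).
q = 1

Mean offspring μ = 0·7/10 + 1·1/5 + 2·1/10 = 2/5 ≤ 1. For μ ≤ 1 with offspring not concentrated at 1, the Galton-Watson process goes extinct almost surely, so q = 1.
(Algebraic check: The pgf is f(s) = 7/10 + 1/5·s + 1/10·s². The extinction probability q is the smallest fixed point of f in [0, 1]. Setting s = f(s):
  1/10·s² + (1/5 − 1)·s + 7/10 = 0
  1/10·s² − (7/10 + 1/10)·s + 7/10 = 0
which factors as (s − 1)·(1/10·s − 7/10) = 0, giving roots s = 1 and s = (7/10)/(1/10) = 7. Since 7 ≥ 1, the smallest root in [0, 1] is s = 1.)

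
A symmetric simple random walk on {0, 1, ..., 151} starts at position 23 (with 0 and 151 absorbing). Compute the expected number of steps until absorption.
E[τ | X_0 = 23] = 2944

Let v_k = E[τ | X_0 = k]. Boundary: v_0 = v_151 = 0. Recurrence: v_k = 1 + (v_{k-1} + v_{k+1})/2 for 1 ≤ k ≤ 150. The particular solution to v_k − (v_{k-1} + v_{k+1})/2 = 1 is v_k = −k^2. Adding homogeneous solution A + B k and matching boundaries gives v_k = k (151 − k). Substituting k = 23: v_23 = 23 · 128 = 2944.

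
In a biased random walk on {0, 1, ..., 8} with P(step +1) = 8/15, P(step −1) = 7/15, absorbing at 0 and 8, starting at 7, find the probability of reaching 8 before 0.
P(hit 8 before 0) = (1 − (7/8)^7) / (1 − (7/8)^8) = 10188872/11012415

Let u_k denote P(reach 8 before 0 | start at k). Boundary: u_0 = 0, u_8 = 1. Recurrence: u_k = 8/15·u_{k+1} + 7/15·u_{k-1} for 1 ≤ k ≤ 7. Try u_k = A + B·r^k with r = q/p = (7/15)/(8/15) = 7/8. Substitution satisfies the recurrence; boundary conditions give:
  u_k = (1 − r^k) / (1 − r^N) = (1 − (7/8)^7) / (1 − (7/8)^8) = 10188872/11012415.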